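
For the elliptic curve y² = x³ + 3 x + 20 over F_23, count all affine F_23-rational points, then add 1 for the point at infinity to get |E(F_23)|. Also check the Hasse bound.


Affine points = {(1, 1), (1, 22), (4, 2), (4, 21), (6, 1), (6, 22), (7, 4), (7, 19), (8, 2), (8, 21), (11, 2), (11, 21), (12, 6), (12, 17), (13, 5), (13, 18), (14, 0), (15, 6), (15, 17), (16, 1), (16, 22), (17, 4), (17, 19), (18, 8), (18, 15), (19, 6), (19, 17), (21, 11), (21, 12), (22, 4), (22, 19)}; affine count = 31; |E(F_23)| = 32.

Discriminant check: Δ ∝ 4a³ + 27b² = 4·3³ + 27·20² = 4·27 + 27·400 ≡ 6 (mod 23). Nonzero ⇒ E is nonsingular.
For each x ∈ F_23, compute rhs = x³ + 3·x + 20 mod 23, then count y ∈ F_23 with y² ≡ rhs.
  x = 0: rhs = 20, matching y values: none (0 points).
  x = 1: rhs = 1, matching y values: 1, 22 (2 points).
  x = 2: rhs = 11, matching y values: none (0 points).
  x = 3: rhs = 10, matching y values: none (0 points).
  x = 4: rhs = 4, matching y values: 2, 21 (2 points).
  x = 5: rhs = 22, matching y values: none (0 points).
  x = 6: rhs = 1, matching y values: 1, 22 (2 points).
  x = 7: rhs = 16, matching y values: 4, 19 (2 points).
  x = 8: rhs = 4, matching y values: 2, 21 (2 points).
  x = 9: rhs = 17, matching y values: none (0 points).
  x = 10: rhs = 15, matching y values: none (0 points).
  x = 11: rhs = 4, matching y values: 2, 21 (2 points).
  x = 12: rhs = 13, matching y values: 6, 17 (2 points).
  x = 13: rhs = 2, matching y values: 5, 18 (2 points).
  x = 14: rhs = 0, matching y values: 0 (1 points).
  x = 15: rhs = 13, matching y values: 6, 17 (2 points).
  x = 16: rhs = 1, matching y values: 1, 22 (2 points).
  x = 17: rhs = 16, matching y values: 4, 19 (2 points).
  x = 18: rhs = 18, matching y values: 8, 15 (2 points).
  x = 19: rhs = 13, matching y values: 6, 17 (2 points).
  x = 20: rhs = 7, matching y values: none (0 points).
  x = 21: rhs = 6, matching y values: 11, 12 (2 points).
  x = 22: rhs = 16, matching y values: 4, 19 (2 points).
Total affine count: 31.
Full point count |E(F_23)| = 31 + 1 = 32.
Hasse bound: |32 − (23+1)| = |8| = 8 ≤ 2√23 ≈ 9.5917 ✓.


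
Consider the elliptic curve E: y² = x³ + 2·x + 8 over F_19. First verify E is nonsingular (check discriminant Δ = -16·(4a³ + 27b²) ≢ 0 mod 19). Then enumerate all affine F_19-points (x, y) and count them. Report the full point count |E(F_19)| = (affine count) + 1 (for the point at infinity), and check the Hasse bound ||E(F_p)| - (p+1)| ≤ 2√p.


Affine points = {(1, 7), (1, 12), (2, 1), (2, 18), (4, 2), (4, 17), (7, 2), (7, 17), (8, 2), (8, 17), (14, 5), (14, 14), (18, 9), (18, 10)}; affine count = 14; |E(F_19)| = 15.

Discriminant check: Δ ∝ 4a³ + 27b² = 4·2³ + 27·8² = 4·8 + 27·64 ≡ 12 (mod 19). Nonzero ⇒ E is nonsingular.
For each x ∈ F_19, compute rhs = x³ + 2·x + 8 mod 19, then count y ∈ F_19 with y² ≡ rhs.
  x = 0: rhs = 8, matching y values: none (0 points).
  x = 1: rhs = 11, matching y values: 7, 12 (2 points).
  x = 2: rhs = 1, matching y values: 1, 18 (2 points).
  x = 3: rhs = 3, matching y values: none (0 points).
  x = 4: rhs = 4, matching y values: 2, 17 (2 points).
  x = 5: rhs = 10, matching y values: none (0 points).
  x = 6: rhs = 8, matching y values: none (0 points).
  x = 7: rhs = 4, matching y values: 2, 17 (2 points).
  x = 8: rhs = 4, matching y values: 2, 17 (2 points).
  x = 9: rhs = 14, matching y values: none (0 points).
  x = 10: rhs = 2, matching y values: none (0 points).
  x = 11: rhs = 12, matching y values: none (0 points).
  x = 12: rhs = 12, matching y values: none (0 points).
  x = 13: rhs = 8, matching y values: none (0 points).
  x = 14: rhs = 6, matching y values: 5, 14 (2 points).
  x = 15: rhs = 12, matching y values: none (0 points).
  x = 16: rhs = 13, matching y values: none (0 points).
  x = 17: rhs = 15, matching y values: none (0 points).
  x = 18: rhs = 5, matching y values: 9, 10 (2 points).
Total affine count: 14.
Full point count |E(F_19)| = 14 + 1 = 15.
Hasse bound: |15 − (19+1)| = |-5| = 5 ≤ 2√19 ≈ 8.7178 ✓.


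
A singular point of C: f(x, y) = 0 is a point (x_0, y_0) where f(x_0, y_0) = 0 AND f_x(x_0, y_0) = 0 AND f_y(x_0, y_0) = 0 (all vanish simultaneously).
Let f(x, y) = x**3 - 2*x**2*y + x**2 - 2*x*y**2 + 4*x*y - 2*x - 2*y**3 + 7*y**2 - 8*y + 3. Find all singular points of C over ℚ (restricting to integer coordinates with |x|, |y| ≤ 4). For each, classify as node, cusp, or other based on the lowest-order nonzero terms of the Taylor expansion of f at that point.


Singular points: {(0, 1)}; classification: node.

Compute partial derivatives:
  f_x = 3*x**2 - 4*x*y + 2*x - 2*y**2 + 4*y - 2.
  f_y = -2*x**2 - 4*x*y + 4*x - 6*y**2 + 14*y - 8.
Scan x_0 ∈ {−4, ..., 4}. For each x_0, f_y(x_0, y) is a polynomial in y; find its integer roots y ∈ {−4, ..., 4}, then test f_x and f at those candidates.
  x = -4: f_y(-4, y) = -6*y**2 + 30*y - 56; no integer root y with |y| ≤ 4.
  x = -3: f_y(-3, y) = -6*y**2 + 26*y - 38; no integer root y with |y| ≤ 4.
  x = -2: f_y(-2, y) = -6*y**2 + 22*y - 24; no integer root y with |y| ≤ 4.
  x = -1: f_y(-1, y) = -6*y**2 + 18*y - 14; no integer root y with |y| ≤ 4.
  x = 0: f_y(0, y) = -6*y**2 + 14*y - 8; vanishes at y ∈ {1}. (0, 1): f_x = 0, f = 0 — SINGULAR.
  x = 1: f_y(1, y) = -6*y**2 + 10*y - 6; no integer root y with |y| ≤ 4.
  x = 2: f_y(2, y) = -6*y**2 + 6*y - 8; no integer root y with |y| ≤ 4.
  x = 3: f_y(3, y) = -6*y**2 + 2*y - 14; no integer root y with |y| ≤ 4.
  x = 4: f_y(4, y) = -6*y**2 - 2*y - 24; no integer root y with |y| ≤ 4.
Only singular point on the grid: (0, 1).
Classify: substitute x = 0 + u, y = 1 + v and expand: f = u**3 - 2*u**2*v - u**2 - 2*u*v**2 - 2*v**3 + v**2.
No constant or linear terms (consistent with a singular point). Quadratic part: -u**2 + v**2. Cubic part: u**3 - 2*u**2*v - 2*u*v**2 - 2*v**3.
The quadratic part v**2 - u**2 = (v − u)(v + u) splits into two distinct linear factors, so there are two distinct tangent lines y − 1 = ±(x − 0) — this is a node (ordinary double point).
Classification: node.


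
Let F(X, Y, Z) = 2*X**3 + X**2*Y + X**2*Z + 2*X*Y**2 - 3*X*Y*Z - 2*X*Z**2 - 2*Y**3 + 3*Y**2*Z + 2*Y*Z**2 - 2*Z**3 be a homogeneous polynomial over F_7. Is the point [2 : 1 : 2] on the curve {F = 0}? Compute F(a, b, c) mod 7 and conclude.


F(2,1,2) ≡ 0 (mod 7); P is on the curve.

Evaluate F(2, 1, 2) term-by-term (mod 7).
  2*X**3 ↦ 2·8·1·1 = 16
  X**2*Y ↦ 1·4·1·1 = 4
  X**2*Z ↦ 1·4·1·2 = 8
  2*X*Y**2 ↦ 2·2·1·1 = 4
  -3*X*Y*Z ↦ -3·2·1·2 = -12
  -2*X*Z**2 ↦ -2·2·1·4 = -16
  -2*Y**3 ↦ -2·1·1·1 = -2
  3*Y**2*Z ↦ 3·1·1·2 = 6
  2*Y*Z**2 ↦ 2·1·1·4 = 8
  -2*Z**3 ↦ -2·1·1·8 = -16
Sum: F(2, 1, 2) = (16) + (4) + (8) + (4) + (-12) + (-16) + (-2) + (6) + (8) + (-16) = 0.
Reducing mod 7: 0 ≡ 0 (mod 7).
Since F(a, b, c) ≡ 0 (mod 7), P lies on the curve.


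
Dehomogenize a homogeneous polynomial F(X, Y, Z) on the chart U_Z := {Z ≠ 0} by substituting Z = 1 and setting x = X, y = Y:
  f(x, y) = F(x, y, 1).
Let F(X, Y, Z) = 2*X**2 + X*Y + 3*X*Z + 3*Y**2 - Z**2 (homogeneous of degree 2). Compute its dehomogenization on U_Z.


f(x, y) = 2*x**2 + x*y + 3*x + 3*y**2 - 1

On U_Z we set Z = 1. Each monomial c·X^i·Y^j·Z^k in F becomes c·x^i·y^j·1^k = c·x^i·y^j.
Substituting Z = 1: F(X, Y, 1) = 2*x**2 + x*y + 3*x + 3*y**2 - 1.
Note: deg(f) ≤ deg(F) = 2; strict inequality happens when F is divisible by Z (lost terms).


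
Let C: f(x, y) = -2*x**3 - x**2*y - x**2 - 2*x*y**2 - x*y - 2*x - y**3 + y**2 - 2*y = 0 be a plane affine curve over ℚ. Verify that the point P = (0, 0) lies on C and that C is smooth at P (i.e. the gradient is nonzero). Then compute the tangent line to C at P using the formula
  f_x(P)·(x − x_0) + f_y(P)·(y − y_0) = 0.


Tangent line at P: -2*x - 2*y = 0.

Step 1: f(0, 0) = 0, so P lies on C.
Step 2: partial derivatives
  f_x(x, y) = -6*x**2 - 2*x*y - 2*x - 2*y**2 - y - 2, f_y(x, y) = -x**2 - 4*x*y - x - 3*y**2 + 2*y - 2.
  f_x(P) = -2, f_y(P) = -2 (gradient nonzero, so P is smooth).
Step 3: tangent line at P: -2·(x − 0) + -2·(y − 0) = 0.
Expanding: -2*x - 2*y = 0.


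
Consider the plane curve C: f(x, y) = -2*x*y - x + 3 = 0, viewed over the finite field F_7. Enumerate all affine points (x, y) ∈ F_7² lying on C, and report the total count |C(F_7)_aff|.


Affine F_7-points: {(1, 1), (2, 2), (3, 0), (4, 6), (5, 4), (6, 5)}; count = 6.

For each of the 49 pairs (x, y) ∈ F_7², evaluate f(x, y) mod 7. Record the zeros.
  x = 0: [0↦3, 1↦3, 2↦3, 3↦3, 4↦3, 5↦3, 6↦3]  zeros at y ∈ ∅
  x = 1: [0↦2, 1↦0, 2↦5, 3↦3, 4↦1, 5↦6, 6↦4]  zeros at y ∈ {1}
  x = 2: [0↦1, 1↦4, 2↦0, 3↦3, 4↦6, 5↦2, 6↦5]  zeros at y ∈ {2}
  x = 3: [0↦0, 1↦1, 2↦2, 3↦3, 4↦4, 5↦5, 6↦6]  zeros at y ∈ {0}
  x = 4: [0↦6, 1↦5, 2↦4, 3↦3, 4↦2, 5↦1, 6↦0]  zeros at y ∈ {6}
  x = 5: [0↦5, 1↦2, 2↦6, 3↦3, 4↦0, 5↦4, 6↦1]  zeros at y ∈ {4}
  x = 6: [0↦4, 1↦6, 2↦1, 3↦3, 4↦5, 5↦0, 6↦2]  zeros at y ∈ {5}
Collecting zeros: affine points = {(1, 1), (2, 2), (3, 0), (4, 6), (5, 4), (6, 5)}.
Total count |C(F_7)_aff| = 6.


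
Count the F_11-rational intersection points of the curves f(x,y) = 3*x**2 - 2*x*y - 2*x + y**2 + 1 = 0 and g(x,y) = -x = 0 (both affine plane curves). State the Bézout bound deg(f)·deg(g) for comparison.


Common zeros: ∅; count = 0; Bézout bound = 2.

deg(f) = 2, deg(g) = 1, so Bézout bound = 2.
Scan x ∈ F_11. For each x, list the y ∈ F_11 with f(x, y) ≡ 0 and those with g(x, y) ≡ 0 (mod 11); the common zeros in that column are the intersection.
  x = 0: f ≡ 0 at y ∈ ∅; g ≡ 0 at y ∈ {0, 1, 2, 3, 4, 5, 6, 7, 8, 9, 10}; common: ∅.
  x = 1: f ≡ 0 at y ∈ ∅; g ≡ 0 at y ∈ ∅; common: ∅.
  x = 2: f ≡ 0 at y ∈ ∅; g ≡ 0 at y ∈ ∅; common: ∅.
  x = 3: f ≡ 0 at y ∈ {0, 6}; g ≡ 0 at y ∈ ∅; common: ∅.
  x = 4: f ≡ 0 at y ∈ ∅; g ≡ 0 at y ∈ ∅; common: ∅.
  x = 5: f ≡ 0 at y ∈ {0, 10}; g ≡ 0 at y ∈ ∅; common: ∅.
  x = 6: f ≡ 0 at y ∈ {2, 10}; g ≡ 0 at y ∈ ∅; common: ∅.
  x = 7: f ≡ 0 at y ∈ {1, 2}; g ≡ 0 at y ∈ ∅; common: ∅.
  x = 8: f ≡ 0 at y ∈ ∅; g ≡ 0 at y ∈ ∅; common: ∅.
  x = 9: f ≡ 0 at y ∈ {1, 6}; g ≡ 0 at y ∈ ∅; common: ∅.
  x = 10: f ≡ 0 at y ∈ ∅; g ≡ 0 at y ∈ ∅; common: ∅.
Collecting: common zeros = ∅, so the count is 0.
Comparison with the Bézout bound: 0 ≤ 2 = deg(f)·deg(g), as expected for curves with no common component (the affine F_11-count falls short of the bound because intersections may lie at infinity, over extension fields, or carry multiplicity).


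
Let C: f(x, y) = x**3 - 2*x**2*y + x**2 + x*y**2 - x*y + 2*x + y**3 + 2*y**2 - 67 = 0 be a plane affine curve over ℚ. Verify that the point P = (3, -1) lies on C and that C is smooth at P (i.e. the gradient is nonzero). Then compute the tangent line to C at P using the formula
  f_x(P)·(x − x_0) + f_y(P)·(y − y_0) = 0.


Tangent line at P: 49*x - 28*y - 175 = 0.

Step 1: f(3, -1) = 0, so P lies on C.
Step 2: partial derivatives
  f_x(x, y) = 3*x**2 - 4*x*y + 2*x + y**2 - y + 2, f_y(x, y) = -2*x**2 + 2*x*y - x + 3*y**2 + 4*y.
  f_x(P) = 49, f_y(P) = -28 (gradient nonzero, so P is smooth).
Step 3: tangent line at P: 49·(x − 3) + -28·(y − -1) = 0.
Expanding: 49*x - 28*y - 175 = 0.


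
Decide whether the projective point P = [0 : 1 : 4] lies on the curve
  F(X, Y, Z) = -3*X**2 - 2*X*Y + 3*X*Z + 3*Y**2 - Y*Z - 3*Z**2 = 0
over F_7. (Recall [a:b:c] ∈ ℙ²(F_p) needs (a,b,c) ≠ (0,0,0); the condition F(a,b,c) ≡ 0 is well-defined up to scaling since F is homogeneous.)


F(0,1,4) ≡ 0 (mod 7); P is on the curve.

Evaluate F(0, 1, 4) term-by-term (mod 7).
  -3*X**2 ↦ -3·0·1·1 = 0
  -2*X*Y ↦ -2·0·1·1 = 0
  3*X*Z ↦ 3·0·1·4 = 0
  3*Y**2 ↦ 3·1·1·1 = 3
  -Y*Z ↦ -1·1·1·4 = -4
  -3*Z**2 ↦ -3·1·1·16 = -48
Sum: F(0, 1, 4) = (0) + (0) + (0) + (3) + (-4) + (-48) = -49.
Reducing mod 7: -49 ≡ 0 (mod 7).
Since F(a, b, c) ≡ 0 (mod 7), P lies on the curve.


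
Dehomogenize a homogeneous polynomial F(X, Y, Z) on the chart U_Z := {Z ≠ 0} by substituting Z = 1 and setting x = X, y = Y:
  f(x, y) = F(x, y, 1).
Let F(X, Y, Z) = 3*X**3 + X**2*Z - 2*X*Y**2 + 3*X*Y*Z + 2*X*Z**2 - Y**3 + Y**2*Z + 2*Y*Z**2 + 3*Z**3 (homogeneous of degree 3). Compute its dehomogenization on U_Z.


f(x, y) = 3*x**3 + x**2 - 2*x*y**2 + 3*x*y + 2*x - y**3 + y**2 + 2*y + 3

On U_Z we set Z = 1. Each monomial c·X^i·Y^j·Z^k in F becomes c·x^i·y^j·1^k = c·x^i·y^j.
Substituting Z = 1: F(X, Y, 1) = 3*x**3 + x**2 - 2*x*y**2 + 3*x*y + 2*x - y**3 + y**2 + 2*y + 3.
Note: deg(f) ≤ deg(F) = 3; strict inequality happens when F is divisible by Z (lost terms).


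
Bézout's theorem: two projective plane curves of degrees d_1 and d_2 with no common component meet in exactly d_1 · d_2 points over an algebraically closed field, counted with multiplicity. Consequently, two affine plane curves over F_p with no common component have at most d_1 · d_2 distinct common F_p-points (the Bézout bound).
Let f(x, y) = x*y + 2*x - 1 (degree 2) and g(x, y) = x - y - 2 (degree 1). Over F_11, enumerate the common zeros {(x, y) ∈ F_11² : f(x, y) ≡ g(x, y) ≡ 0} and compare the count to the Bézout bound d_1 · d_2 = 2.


Common zeros: {(1, 10), (10, 8)}; count = 2; Bézout bound = 2.

deg(f) = 2, deg(g) = 1, so Bézout bound = 2.
Scan x ∈ F_11. For each x, list the y ∈ F_11 with f(x, y) ≡ 0 and those with g(x, y) ≡ 0 (mod 11); the common zeros in that column are the intersection.
  x = 0: f ≡ 0 at y ∈ ∅; g ≡ 0 at y ∈ {9}; common: ∅.
  x = 1: f ≡ 0 at y ∈ {10}; g ≡ 0 at y ∈ {10}; common: {10}.
  x = 2: f ≡ 0 at y ∈ {4}; g ≡ 0 at y ∈ {0}; common: ∅.
  x = 3: f ≡ 0 at y ∈ {2}; g ≡ 0 at y ∈ {1}; common: ∅.
  x = 4: f ≡ 0 at y ∈ {1}; g ≡ 0 at y ∈ {2}; common: ∅.
  x = 5: f ≡ 0 at y ∈ {7}; g ≡ 0 at y ∈ {3}; common: ∅.
  x = 6: f ≡ 0 at y ∈ {0}; g ≡ 0 at y ∈ {4}; common: ∅.
  x = 7: f ≡ 0 at y ∈ {6}; g ≡ 0 at y ∈ {5}; common: ∅.
  x = 8: f ≡ 0 at y ∈ {5}; g ≡ 0 at y ∈ {6}; common: ∅.
  x = 9: f ≡ 0 at y ∈ {3}; g ≡ 0 at y ∈ {7}; common: ∅.
  x = 10: f ≡ 0 at y ∈ {8}; g ≡ 0 at y ∈ {8}; common: {8}.
Collecting: common zeros = {(1, 10), (10, 8)}, so the count is 2.
Comparison with the Bézout bound: 2 ≤ 2 = deg(f)·deg(g), as expected for curves with no common component (the bound is attained).


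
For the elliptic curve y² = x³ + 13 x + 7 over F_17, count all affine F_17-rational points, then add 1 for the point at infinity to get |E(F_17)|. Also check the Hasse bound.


Affine points = {(1, 2), (1, 15), (4, 2), (4, 15), (7, 4), (7, 13), (10, 7), (10, 10), (11, 6), (11, 11), (12, 2), (12, 15), (14, 3), (14, 14)}; affine count = 14; |E(F_17)| = 15.

Discriminant check: Δ ∝ 4a³ + 27b² = 4·13³ + 27·7² = 4·2197 + 27·49 ≡ 13 (mod 17). Nonzero ⇒ E is nonsingular.
For each x ∈ F_17, compute rhs = x³ + 13·x + 7 mod 17, then count y ∈ F_17 with y² ≡ rhs.
  x = 0: rhs = 7, matching y values: none (0 points).
  x = 1: rhs = 4, matching y values: 2, 15 (2 points).
  x = 2: rhs = 7, matching y values: none (0 points).
  x = 3: rhs = 5, matching y values: none (0 points).
  x = 4: rhs = 4, matching y values: 2, 15 (2 points).
  x = 5: rhs = 10, matching y values: none (0 points).
  x = 6: rhs = 12, matching y values: none (0 points).
  x = 7: rhs = 16, matching y values: 4, 13 (2 points).
  x = 8: rhs = 11, matching y values: none (0 points).
  x = 9: rhs = 3, matching y values: none (0 points).
  x = 10: rhs = 15, matching y values: 7, 10 (2 points).
  x = 11: rhs = 2, matching y values: 6, 11 (2 points).
  x = 12: rhs = 4, matching y values: 2, 15 (2 points).
  x = 13: rhs = 10, matching y values: none (0 points).
  x = 14: rhs = 9, matching y values: 3, 14 (2 points).
  x = 15: rhs = 7, matching y values: none (0 points).
  x = 16: rhs = 10, matching y values: none (0 points).
Total affine count: 14.
Full point count |E(F_17)| = 14 + 1 = 15.
Hasse bound: |15 − (17+1)| = |-3| = 3 ≤ 2√17 ≈ 8.2462 ✓.


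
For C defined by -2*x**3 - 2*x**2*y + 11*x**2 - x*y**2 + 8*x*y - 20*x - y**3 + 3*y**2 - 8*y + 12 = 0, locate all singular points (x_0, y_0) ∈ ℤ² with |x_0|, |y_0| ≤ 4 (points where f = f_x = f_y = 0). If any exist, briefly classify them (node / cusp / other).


Singular points: {(2, 0)}; classification: node.

Compute partial derivatives:
  f_x = -6*x**2 - 4*x*y + 22*x - y**2 + 8*y - 20.
  f_y = -2*x**2 - 2*x*y + 8*x - 3*y**2 + 6*y - 8.
Scan x_0 ∈ {−4, ..., 4}. For each x_0, f_y(x_0, y) is a polynomial in y; find its integer roots y ∈ {−4, ..., 4}, then test f_x and f at those candidates.
  x = -4: f_y(-4, y) = -3*y**2 + 14*y - 72; no integer root y with |y| ≤ 4.
  x = -3: f_y(-3, y) = -3*y**2 + 12*y - 50; no integer root y with |y| ≤ 4.
  x = -2: f_y(-2, y) = -3*y**2 + 10*y - 32; no integer root y with |y| ≤ 4.
  x = -1: f_y(-1, y) = -3*y**2 + 8*y - 18; no integer root y with |y| ≤ 4.
  x = 0: f_y(0, y) = -3*y**2 + 6*y - 8; no integer root y with |y| ≤ 4.
  x = 1: f_y(1, y) = -3*y**2 + 4*y - 2; no integer root y with |y| ≤ 4.
  x = 2: f_y(2, y) = -3*y**2 + 2*y; vanishes at y ∈ {0}. (2, 0): f_x = 0, f = 0 — SINGULAR.
  x = 3: f_y(3, y) = -3*y**2 - 2; no integer root y with |y| ≤ 4.
  x = 4: f_y(4, y) = -3*y**2 - 2*y - 8; no integer root y with |y| ≤ 4.
Only singular point on the grid: (2, 0).
Classify: substitute x = 2 + u, y = 0 + v and expand: f = -2*u**3 - 2*u**2*v - u**2 - u*v**2 - v**3 + v**2.
No constant or linear terms (consistent with a singular point). Quadratic part: -u**2 + v**2. Cubic part: -2*u**3 - 2*u**2*v - u*v**2 - v**3.
The quadratic part v**2 - u**2 = (v − u)(v + u) splits into two distinct linear factors, so there are two distinct tangent lines y − 0 = ±(x − 2) — this is a node (ordinary double point).
Classification: node.


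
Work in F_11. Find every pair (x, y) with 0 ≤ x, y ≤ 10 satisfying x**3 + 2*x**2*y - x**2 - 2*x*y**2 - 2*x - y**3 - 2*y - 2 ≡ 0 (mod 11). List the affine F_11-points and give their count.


Affine F_11-points: {(2, 9), (2, 10), (3, 10), (4, 6), (5, 0), (6, 7), (7, 4), (8, 1), (9, 10), (10, 3), (10, 5)}; count = 11.

For each of the 121 pairs (x, y) ∈ F_11², evaluate f(x, y) mod 11. Record the zeros.
  x = 0: [0↦9, 1↦6, 2↦8, 3↦9, 4↦3, 5↦6, 6↦1, 7↦4, 8↦9, 9↦10, 10↦1]  zeros at y ∈ ∅
  x = 1: [0↦7, 1↦4, 2↦2, 3↦6, 4↦10, 5↦8, 6↦5, 7↦6, 8↦5, 9↦7, 10↦6]  zeros at y ∈ ∅
  x = 2: [0↦9, 1↦10, 2↦8, 3↦8, 4↦4, 5↦1, 6↦4, 7↦7, 8↦4, 9↦0, 10↦0]  zeros at y ∈ {9, 10}
  x = 3: [0↦10, 1↦8, 2↦10, 3↦10, 4↦2, 5↦2, 6↦4, 7↦2, 8↦1, 9↦6, 10↦0]  zeros at y ∈ {10}
  x = 4: [0↦5, 1↦4, 2↦3, 3↦7, 4↦10, 5↦6, 6↦0, 7↦8, 8↦2, 9↦9, 10↦1]  zeros at y ∈ {6}
  x = 5: [0↦0, 1↦4, 2↦4, 3↦5, 4↦1, 5↦8, 6↦9, 7↦9, 8↦2, 9↦4, 10↦9]  zeros at y ∈ {0}
  x = 6: [0↦1, 1↦3, 2↦8, 3↦10, 4↦3, 5↦3, 6↦4, 7↦0, 8↦7, 9↦8, 10↦8]  zeros at y ∈ {7}
  x = 7: [0↦3, 1↦7, 2↦10, 3↦6, 4↦0, 5↦8, 6↦2, 7↦9, 8↦1, 9↦5, 10↦4]  zeros at y ∈ {4}
  x = 8: [0↦1, 1↦0, 2↦5, 3↦10, 4↦9, 5↦7, 6↦9, 7↦9, 8↦1, 9↦1, 10↦3]  zeros at y ∈ {1}
  x = 9: [0↦1, 1↦10, 2↦10, 3↦6, 4↦3, 5↦6, 6↦9, 7↦6, 8↦2, 9↦2, 10↦0]  zeros at y ∈ {10}
  x = 10: [0↦9, 1↦10, 2↦9, 3↦0, 4↦10, 5↦0, 6↦8, 7↦6, 8↦10, 9↦3, 10↦1]  zeros at y ∈ {3, 5}
Collecting zeros: affine points = {(2, 9), (2, 10), (3, 10), (4, 6), (5, 0), (6, 7), (7, 4), (8, 1), (9, 10), (10, 3), (10, 5)}.
Total count |C(F_11)_aff| = 11.


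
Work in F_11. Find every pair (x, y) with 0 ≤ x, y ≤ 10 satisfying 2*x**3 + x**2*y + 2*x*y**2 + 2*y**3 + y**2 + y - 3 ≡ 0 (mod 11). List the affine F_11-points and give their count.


Affine F_11-points: {(2, 7), (2, 8), (2, 10), (3, 3), (5, 1), (5, 5), (6, 0), (6, 4), (6, 6), (7, 9), (10, 2)}; count = 11.

For each of the 121 pairs (x, y) ∈ F_11², evaluate f(x, y) mod 11. Record the zeros.
  x = 0: [0↦8, 1↦1, 2↦8, 3↦8, 4↦2, 5↦2, 6↦9, 7↦2, 8↦4, 9↦5, 10↦6]  zeros at y ∈ ∅
  x = 1: [0↦10, 1↦6, 2↦9, 3↦9, 4↦7, 5↦4, 6↦1, 7↦10, 8↦10, 9↦2, 10↦9]  zeros at y ∈ ∅
  x = 2: [0↦2, 1↦3, 2↦4, 3↦6, 4↦10, 5↦6, 6↦6, 7↦0, 8↦0, 9↦7, 10↦0]  zeros at y ∈ {7, 8, 10}
  x = 3: [0↦7, 1↦4, 2↦5, 3↦0, 4↦1, 5↦9, 6↦3, 7↦6, 8↦8, 9↦10, 10↦2]  zeros at y ∈ {3}
  x = 4: [0↦4, 1↦10, 2↦2, 3↦3, 4↦3, 5↦3, 6↦4, 7↦7, 8↦2, 9↦1, 10↦5]  zeros at y ∈ ∅
  x = 5: [0↦5, 1↦0, 2↦7, 3↦5, 4↦6, 5↦0, 6↦10, 7↦4, 8↦5, 9↦3, 10↦10]  zeros at y ∈ {1, 5}
  x = 6: [0↦0, 1↦8, 2↦10, 3↦7, 4↦0, 5↦1, 6↦0, 7↦9, 8↦7, 9↦6, 10↦7]  zeros at y ∈ {0, 4, 6}
  x = 7: [0↦1, 1↦2, 2↦1, 3↦10, 4↦8, 5↦7, 6↦8, 7↦1, 8↦9, 9↦0, 10↦8]  zeros at y ∈ {9}
  x = 8: [0↦9, 1↦5, 2↦3, 3↦4, 4↦9, 5↦8, 6↦2, 7↦3, 8↦1, 9↦8, 10↦3]  zeros at y ∈ ∅
  x = 9: [0↦3, 1↦7, 2↦6, 3↦1, 4↦4, 5↦5, 6↦5, 7↦5, 8↦6, 9↦9, 10↦4]  zeros at y ∈ ∅
  x = 10: [0↦6, 1↦9, 2↦0, 3↦2, 4↦5, 5↦10, 6↦7, 7↦8, 8↦3, 9↦4, 10↦1]  zeros at y ∈ {2}
Collecting zeros: affine points = {(2, 7), (2, 8), (2, 10), (3, 3), (5, 1), (5, 5), (6, 0), (6, 4), (6, 6), (7, 9), (10, 2)}.
Total count |C(F_11)_aff| = 11.


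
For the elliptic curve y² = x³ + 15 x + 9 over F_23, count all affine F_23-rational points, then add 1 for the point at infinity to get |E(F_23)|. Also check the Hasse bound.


Affine points = {(0, 3), (0, 20), (1, 5), (1, 18), (2, 1), (2, 22), (3, 9), (3, 14), (4, 8), (4, 15), (5, 5), (5, 18), (6, 4), (6, 19), (10, 3), (10, 20), (12, 10), (12, 13), (13, 3), (13, 20), (17, 5), (17, 18), (18, 4), (18, 19), (19, 0), (20, 11), (20, 12), (22, 4), (22, 19)}; affine count = 29; |E(F_23)| = 30.

Discriminant check: Δ ∝ 4a³ + 27b² = 4·15³ + 27·9² = 4·3375 + 27·81 ≡ 1 (mod 23). Nonzero ⇒ E is nonsingular.
For each x ∈ F_23, compute rhs = x³ + 15·x + 9 mod 23, then count y ∈ F_23 with y² ≡ rhs.
  x = 0: rhs = 9, matching y values: 3, 20 (2 points).
  x = 1: rhs = 2, matching y values: 5, 18 (2 points).
  x = 2: rhs = 1, matching y values: 1, 22 (2 points).
  x = 3: rhs = 12, matching y values: 9, 14 (2 points).
  x = 4: rhs = 18, matching y values: 8, 15 (2 points).
  x = 5: rhs = 2, matching y values: 5, 18 (2 points).
  x = 6: rhs = 16, matching y values: 4, 19 (2 points).
  x = 7: rhs = 20, matching y values: none (0 points).
  x = 8: rhs = 20, matching y values: none (0 points).
  x = 9: rhs = 22, matching y values: none (0 points).
  x = 10: rhs = 9, matching y values: 3, 20 (2 points).
  x = 11: rhs = 10, matching y values: none (0 points).
  x = 12: rhs = 8, matching y values: 10, 13 (2 points).
  x = 13: rhs = 9, matching y values: 3, 20 (2 points).
  x = 14: rhs = 19, matching y values: none (0 points).
  x = 15: rhs = 21, matching y values: none (0 points).
  x = 16: rhs = 21, matching y values: none (0 points).
  x = 17: rhs = 2, matching y values: 5, 18 (2 points).
  x = 18: rhs = 16, matching y values: 4, 19 (2 points).
  x = 19: rhs = 0, matching y values: 0 (1 points).
  x = 20: rhs = 6, matching y values: 11, 12 (2 points).
  x = 21: rhs = 17, matching y values: none (0 points).
  x = 22: rhs = 16, matching y values: 4, 19 (2 points).
Total affine count: 29.
Full point count |E(F_23)| = 29 + 1 = 30.
Hasse bound: |30 − (23+1)| = |6| = 6 ≤ 2√23 ≈ 9.5917 ✓.


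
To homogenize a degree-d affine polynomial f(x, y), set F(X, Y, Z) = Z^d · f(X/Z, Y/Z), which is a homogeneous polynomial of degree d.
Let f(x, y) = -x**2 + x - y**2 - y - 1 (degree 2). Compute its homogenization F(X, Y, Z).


F(X, Y, Z) = -X**2 + X*Z - Y**2 - Y*Z - Z**2

deg(f) = 2.
Substitute x = X/Z, y = Y/Z into f, then multiply by Z^2.
  monomial -1·x^2·y^0 ↦ -1·X^2·Y^0·Z^0.
  monomial 1·x^1·y^0 ↦ 1·X^1·Y^0·Z^1.
  monomial -1·x^0·y^2 ↦ -1·X^0·Y^2·Z^0.
  monomial -1·x^0·y^1 ↦ -1·X^0·Y^1·Z^1.
  monomial -1·x^0·y^0 ↦ -1·X^0·Y^0·Z^2.
Collecting: F(X, Y, Z) = -X**2 + X*Z - Y**2 - Y*Z - Z**2.


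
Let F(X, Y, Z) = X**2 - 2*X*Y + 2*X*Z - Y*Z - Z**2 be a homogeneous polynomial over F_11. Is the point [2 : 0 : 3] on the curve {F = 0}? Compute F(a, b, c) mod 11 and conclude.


F(2,0,3) ≡ 7 (mod 11); P is NOT on the curve.

Evaluate F(2, 0, 3) term-by-term (mod 11).
  X**2 ↦ 1·4·1·1 = 4
  -2*X*Y ↦ -2·2·0·1 = 0
  2*X*Z ↦ 2·2·1·3 = 12
  -Y*Z ↦ -1·1·0·3 = 0
  -Z**2 ↦ -1·1·1·9 = -9
Sum: F(2, 0, 3) = (4) + (0) + (12) + (0) + (-9) = 7.
Reducing mod 11: 7 ≡ 7 (mod 11).
Since F(a, b, c) ≡ 7 ≠ 0 (mod 11), P does NOT lie on the curve.


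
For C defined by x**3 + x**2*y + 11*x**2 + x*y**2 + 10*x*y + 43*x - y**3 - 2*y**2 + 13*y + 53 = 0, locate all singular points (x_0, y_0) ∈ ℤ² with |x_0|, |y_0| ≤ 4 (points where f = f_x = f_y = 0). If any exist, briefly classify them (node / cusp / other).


Singular points: {(-3, -2)}; classification: cusp.

Compute partial derivatives:
  f_x = 3*x**2 + 2*x*y + 22*x + y**2 + 10*y + 43.
  f_y = x**2 + 2*x*y + 10*x - 3*y**2 - 4*y + 13.
Scan x_0 ∈ {−4, ..., 4}. For each x_0, f_y(x_0, y) is a polynomial in y; find its integer roots y ∈ {−4, ..., 4}, then test f_x and f at those candidates.
  x = -4: f_y(-4, y) = -3*y**2 - 12*y - 11; no integer root y with |y| ≤ 4.
  x = -3: f_y(-3, y) = -3*y**2 - 10*y - 8; vanishes at y ∈ {-2}. (-3, -2): f_x = 0, f = 0 — SINGULAR.
  x = -2: f_y(-2, y) = -3*y**2 - 8*y - 3; no integer root y with |y| ≤ 4.
  x = -1: f_y(-1, y) = -3*y**2 - 6*y + 4; no integer root y with |y| ≤ 4.
  x = 0: f_y(0, y) = -3*y**2 - 4*y + 13; no integer root y with |y| ≤ 4.
  x = 1: f_y(1, y) = -3*y**2 - 2*y + 24; no integer root y with |y| ≤ 4.
  x = 2: f_y(2, y) = 37 - 3*y**2; no integer root y with |y| ≤ 4.
  x = 3: f_y(3, y) = -3*y**2 + 2*y + 52; no integer root y with |y| ≤ 4.
  x = 4: f_y(4, y) = -3*y**2 + 4*y + 69; no integer root y with |y| ≤ 4.
Only singular point on the grid: (-3, -2).
Classify: substitute x = -3 + u, y = -2 + v and expand: f = u**3 + u**2*v + u*v**2 - v**3 + v**2.
No constant or linear terms (consistent with a singular point). Quadratic part: v**2. Cubic part: u**3 + u**2*v + u*v**2 - v**3.
The quadratic part v**2 is a perfect square, so there is a single (double) tangent line v = 0, i.e. y = -2. Restricting the cubic part to that line (v = 0) leaves u**3 ≠ 0, so f is not divisible by v and the branch is v² ≈ -u**3 to lowest order — this is a cusp.
Classification: cusp.


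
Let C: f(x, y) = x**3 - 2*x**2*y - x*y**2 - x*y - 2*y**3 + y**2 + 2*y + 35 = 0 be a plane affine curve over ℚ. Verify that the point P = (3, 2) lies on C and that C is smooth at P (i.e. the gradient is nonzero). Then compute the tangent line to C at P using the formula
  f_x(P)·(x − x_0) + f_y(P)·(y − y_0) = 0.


Tangent line at P: -3*x - 51*y + 111 = 0.

Step 1: f(3, 2) = 0, so P lies on C.
Step 2: partial derivatives
  f_x(x, y) = 3*x**2 - 4*x*y - y**2 - y, f_y(x, y) = -2*x**2 - 2*x*y - x - 6*y**2 + 2*y + 2.
  f_x(P) = -3, f_y(P) = -51 (gradient nonzero, so P is smooth).
Step 3: tangent line at P: -3·(x − 3) + -51·(y − 2) = 0.
Expanding: -3*x - 51*y + 111 = 0.


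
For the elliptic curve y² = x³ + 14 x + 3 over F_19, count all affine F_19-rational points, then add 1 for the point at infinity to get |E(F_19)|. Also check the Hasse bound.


Affine points = {(2, 1), (2, 18), (4, 3), (4, 16), (7, 8), (7, 11), (8, 0), (11, 5), (11, 14), (13, 8), (13, 11), (14, 6), (14, 13), (15, 4), (15, 15), (17, 9), (17, 10), (18, 8), (18, 11)}; affine count = 19; |E(F_19)| = 20.

Discriminant check: Δ ∝ 4a³ + 27b² = 4·14³ + 27·3² = 4·2744 + 27·9 ≡ 9 (mod 19). Nonzero ⇒ E is nonsingular.
For each x ∈ F_19, compute rhs = x³ + 14·x + 3 mod 19, then count y ∈ F_19 with y² ≡ rhs.
  x = 0: rhs = 3, matching y values: none (0 points).
  x = 1: rhs = 18, matching y values: none (0 points).
  x = 2: rhs = 1, matching y values: 1, 18 (2 points).
  x = 3: rhs = 15, matching y values: none (0 points).
  x = 4: rhs = 9, matching y values: 3, 16 (2 points).
  x = 5: rhs = 8, matching y values: none (0 points).
  x = 6: rhs = 18, matching y values: none (0 points).
  x = 7: rhs = 7, matching y values: 8, 11 (2 points).
  x = 8: rhs = 0, matching y values: 0 (1 points).
  x = 9: rhs = 3, matching y values: none (0 points).
  x = 10: rhs = 3, matching y values: none (0 points).
  x = 11: rhs = 6, matching y values: 5, 14 (2 points).
  x = 12: rhs = 18, matching y values: none (0 points).
  x = 13: rhs = 7, matching y values: 8, 11 (2 points).
  x = 14: rhs = 17, matching y values: 6, 13 (2 points).
  x = 15: rhs = 16, matching y values: 4, 15 (2 points).
  x = 16: rhs = 10, matching y values: none (0 points).
  x = 17: rhs = 5, matching y values: 9, 10 (2 points).
  x = 18: rhs = 7, matching y values: 8, 11 (2 points).
Total affine count: 19.
Full point count |E(F_19)| = 19 + 1 = 20.
Hasse bound: |20 − (19+1)| = |0| = 0 ≤ 2√19 ≈ 8.7178 ✓.


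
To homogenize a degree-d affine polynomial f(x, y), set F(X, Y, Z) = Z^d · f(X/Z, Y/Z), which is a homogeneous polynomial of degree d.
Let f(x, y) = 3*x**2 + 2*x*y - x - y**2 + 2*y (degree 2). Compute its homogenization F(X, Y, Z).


F(X, Y, Z) = 3*X**2 + 2*X*Y - X*Z - Y**2 + 2*Y*Z

deg(f) = 2.
Substitute x = X/Z, y = Y/Z into f, then multiply by Z^2.
  monomial 3·x^2·y^0 ↦ 3·X^2·Y^0·Z^0.
  monomial 2·x^1·y^1 ↦ 2·X^1·Y^1·Z^0.
  monomial -1·x^1·y^0 ↦ -1·X^1·Y^0·Z^1.
  monomial -1·x^0·y^2 ↦ -1·X^0·Y^2·Z^0.
  monomial 2·x^0·y^1 ↦ 2·X^0·Y^1·Z^1.
Collecting: F(X, Y, Z) = 3*X**2 + 2*X*Y - X*Z - Y**2 + 2*Y*Z.


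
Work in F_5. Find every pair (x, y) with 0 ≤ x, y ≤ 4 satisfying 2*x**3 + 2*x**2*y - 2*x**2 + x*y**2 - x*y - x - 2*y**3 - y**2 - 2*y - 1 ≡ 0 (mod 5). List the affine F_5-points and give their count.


Affine F_5-points: {(0, 2), (0, 3), (1, 1), (1, 2), (2, 0), (3, 1), (3, 2), (3, 3), (4, 4)}; count = 9.

For each of the 25 pairs (x, y) ∈ F_5², evaluate f(x, y) mod 5. Record the zeros.
  x = 0: [0↦4, 1↦4, 2↦0, 3↦0, 4↦2]  zeros at y ∈ {2, 3}
  x = 1: [0↦3, 1↦0, 2↦0, 3↦1, 4↦1]  zeros at y ∈ {1, 2}
  x = 2: [0↦0, 1↦3, 2↦1, 3↦2, 4↦4]  zeros at y ∈ {0}
  x = 3: [0↦2, 1↦0, 2↦0, 3↦0, 4↦3]  zeros at y ∈ {1, 2, 3}
  x = 4: [0↦1, 1↦3, 2↦4, 3↦2, 4↦0]  zeros at y ∈ {4}
Collecting zeros: affine points = {(0, 2), (0, 3), (1, 1), (1, 2), (2, 0), (3, 1), (3, 2), (3, 3), (4, 4)}.
Total count |C(F_5)_aff| = 9.


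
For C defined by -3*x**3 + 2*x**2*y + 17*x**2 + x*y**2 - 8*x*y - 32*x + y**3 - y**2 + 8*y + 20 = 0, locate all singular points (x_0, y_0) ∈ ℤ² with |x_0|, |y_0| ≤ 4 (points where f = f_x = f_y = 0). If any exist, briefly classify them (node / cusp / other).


Singular points: {(2, 0)}; classification: node.

Compute partial derivatives:
  f_x = -9*x**2 + 4*x*y + 34*x + y**2 - 8*y - 32.
  f_y = 2*x**2 + 2*x*y - 8*x + 3*y**2 - 2*y + 8.
Scan x_0 ∈ {−4, ..., 4}. For each x_0, f_y(x_0, y) is a polynomial in y; find its integer roots y ∈ {−4, ..., 4}, then test f_x and f at those candidates.
  x = -4: f_y(-4, y) = 3*y**2 - 10*y + 72; no integer root y with |y| ≤ 4.
  x = -3: f_y(-3, y) = 3*y**2 - 8*y + 50; no integer root y with |y| ≤ 4.
  x = -2: f_y(-2, y) = 3*y**2 - 6*y + 32; no integer root y with |y| ≤ 4.
  x = -1: f_y(-1, y) = 3*y**2 - 4*y + 18; no integer root y with |y| ≤ 4.
  x = 0: f_y(0, y) = 3*y**2 - 2*y + 8; no integer root y with |y| ≤ 4.
  x = 1: f_y(1, y) = 3*y**2 + 2; no integer root y with |y| ≤ 4.
  x = 2: f_y(2, y) = 3*y**2 + 2*y; vanishes at y ∈ {0}. (2, 0): f_x = 0, f = 0 — SINGULAR.
  x = 3: f_y(3, y) = 3*y**2 + 4*y + 2; no integer root y with |y| ≤ 4.
  x = 4: f_y(4, y) = 3*y**2 + 6*y + 8; no integer root y with |y| ≤ 4.
Only singular point on the grid: (2, 0).
Classify: substitute x = 2 + u, y = 0 + v and expand: f = -3*u**3 + 2*u**2*v - u**2 + u*v**2 + v**3 + v**2.
No constant or linear terms (consistent with a singular point). Quadratic part: -u**2 + v**2. Cubic part: -3*u**3 + 2*u**2*v + u*v**2 + v**3.
The quadratic part v**2 - u**2 = (v − u)(v + u) splits into two distinct linear factors, so there are two distinct tangent lines y − 0 = ±(x − 2) — this is a node (ordinary double point).
Classification: node.


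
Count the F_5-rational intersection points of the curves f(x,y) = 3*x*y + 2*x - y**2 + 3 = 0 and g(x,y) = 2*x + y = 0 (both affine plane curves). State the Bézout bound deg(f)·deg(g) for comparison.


Common zeros: {(1, 3)}; count = 1; Bézout bound = 2.

deg(f) = 2, deg(g) = 1, so Bézout bound = 2.
Scan x ∈ F_5. For each x, list the y ∈ F_5 with f(x, y) ≡ 0 and those with g(x, y) ≡ 0 (mod 5); the common zeros in that column are the intersection.
  x = 0: f ≡ 0 at y ∈ ∅; g ≡ 0 at y ∈ {0}; common: ∅.
  x = 1: f ≡ 0 at y ∈ {0, 3}; g ≡ 0 at y ∈ {3}; common: {3}.
  x = 2: f ≡ 0 at y ∈ {2, 4}; g ≡ 0 at y ∈ {1}; common: ∅.
  x = 3: f ≡ 0 at y ∈ ∅; g ≡ 0 at y ∈ {4}; common: ∅.
  x = 4: f ≡ 0 at y ∈ ∅; g ≡ 0 at y ∈ {2}; common: ∅.
Collecting: common zeros = {(1, 3)}, so the count is 1.
Comparison with the Bézout bound: 1 ≤ 2 = deg(f)·deg(g), as expected for curves with no common component (the affine F_5-count falls short of the bound because intersections may lie at infinity, over extension fields, or carry multiplicity).


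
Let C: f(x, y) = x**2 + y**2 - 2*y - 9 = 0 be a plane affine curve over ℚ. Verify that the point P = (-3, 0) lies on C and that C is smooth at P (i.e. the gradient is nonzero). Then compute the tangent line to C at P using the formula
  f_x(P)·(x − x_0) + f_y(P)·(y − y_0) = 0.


Tangent line at P: -6*x - 2*y - 18 = 0.

Step 1: f(-3, 0) = 0, so P lies on C.
Step 2: partial derivatives
  f_x(x, y) = 2*x, f_y(x, y) = 2*y - 2.
  f_x(P) = -6, f_y(P) = -2 (gradient nonzero, so P is smooth).
Step 3: tangent line at P: -6·(x − -3) + -2·(y − 0) = 0.
Expanding: -6*x - 2*y - 18 = 0.


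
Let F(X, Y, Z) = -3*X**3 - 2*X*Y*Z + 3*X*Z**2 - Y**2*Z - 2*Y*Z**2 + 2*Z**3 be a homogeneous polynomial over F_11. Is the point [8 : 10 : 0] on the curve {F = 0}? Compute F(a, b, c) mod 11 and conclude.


F(8,10,0) ≡ 4 (mod 11); P is NOT on the curve.

Evaluate F(8, 10, 0) term-by-term (mod 11).
  -3*X**3 ↦ -3·512·1·1 = -1536
  -2*X*Y*Z ↦ -2·8·10·0 = 0
  3*X*Z**2 ↦ 3·8·1·0 = 0
  -Y**2*Z ↦ -1·1·100·0 = 0
  -2*Y*Z**2 ↦ -2·1·10·0 = 0
  2*Z**3 ↦ 2·1·1·0 = 0
Sum: F(8, 10, 0) = (-1536) + (0) + (0) + (0) + (0) + (0) = -1536.
Reducing mod 11: -1536 ≡ 4 (mod 11).
Since F(a, b, c) ≡ 4 ≠ 0 (mod 11), P does NOT lie on the curve.


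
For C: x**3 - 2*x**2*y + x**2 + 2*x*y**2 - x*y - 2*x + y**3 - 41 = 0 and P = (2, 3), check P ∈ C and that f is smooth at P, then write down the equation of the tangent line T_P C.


Tangent line at P: 5*x + 41*y - 133 = 0.

Step 1: f(2, 3) = 0, so P lies on C.
Step 2: partial derivatives
  f_x(x, y) = 3*x**2 - 4*x*y + 2*x + 2*y**2 - y - 2, f_y(x, y) = -2*x**2 + 4*x*y - x + 3*y**2.
  f_x(P) = 5, f_y(P) = 41 (gradient nonzero, so P is smooth).
Step 3: tangent line at P: 5·(x − 2) + 41·(y − 3) = 0.
Expanding: 5*x + 41*y - 133 = 0.


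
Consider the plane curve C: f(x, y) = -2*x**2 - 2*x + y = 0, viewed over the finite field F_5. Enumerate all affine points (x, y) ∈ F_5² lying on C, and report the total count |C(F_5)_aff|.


Affine F_5-points: {(0, 0), (1, 4), (2, 2), (3, 4), (4, 0)}; count = 5.

For each of the 25 pairs (x, y) ∈ F_5², evaluate f(x, y) mod 5. Record the zeros.
  x = 0: [0↦0, 1↦1, 2↦2, 3↦3, 4↦4]  zeros at y ∈ {0}
  x = 1: [0↦1, 1↦2, 2↦3, 3↦4, 4↦0]  zeros at y ∈ {4}
  x = 2: [0↦3, 1↦4, 2↦0, 3↦1, 4↦2]  zeros at y ∈ {2}
  x = 3: [0↦1, 1↦2, 2↦3, 3↦4, 4↦0]  zeros at y ∈ {4}
  x = 4: [0↦0, 1↦1, 2↦2, 3↦3, 4↦4]  zeros at y ∈ {0}
Collecting zeros: affine points = {(0, 0), (1, 4), (2, 2), (3, 4), (4, 0)}.
Total count |C(F_5)_aff| = 5.


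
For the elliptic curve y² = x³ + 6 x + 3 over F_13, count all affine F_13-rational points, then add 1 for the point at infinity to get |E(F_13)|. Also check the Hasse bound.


Affine points = {(0, 4), (0, 9), (1, 6), (1, 7), (2, 6), (2, 7), (3, 3), (3, 10), (4, 0), (8, 2), (8, 11), (10, 6), (10, 7), (11, 3), (11, 10), (12, 3), (12, 10)}; affine count = 17; |E(F_13)| = 18.

Discriminant check: Δ ∝ 4a³ + 27b² = 4·6³ + 27·3² = 4·216 + 27·9 ≡ 2 (mod 13). Nonzero ⇒ E is nonsingular.
For each x ∈ F_13, compute rhs = x³ + 6·x + 3 mod 13, then count y ∈ F_13 with y² ≡ rhs.
  x = 0: rhs = 3, matching y values: 4, 9 (2 points).
  x = 1: rhs = 10, matching y values: 6, 7 (2 points).
  x = 2: rhs = 10, matching y values: 6, 7 (2 points).
  x = 3: rhs = 9, matching y values: 3, 10 (2 points).
  x = 4: rhs = 0, matching y values: 0 (1 points).
  x = 5: rhs = 2, matching y values: none (0 points).
  x = 6: rhs = 8, matching y values: none (0 points).
  x = 7: rhs = 11, matching y values: none (0 points).
  x = 8: rhs = 4, matching y values: 2, 11 (2 points).
  x = 9: rhs = 6, matching y values: none (0 points).
  x = 10: rhs = 10, matching y values: 6, 7 (2 points).
  x = 11: rhs = 9, matching y values: 3, 10 (2 points).
  x = 12: rhs = 9, matching y values: 3, 10 (2 points).
Total affine count: 17.
Full point count |E(F_13)| = 17 + 1 = 18.
Hasse bound: |18 − (13+1)| = |4| = 4 ≤ 2√13 ≈ 7.2111 ✓.


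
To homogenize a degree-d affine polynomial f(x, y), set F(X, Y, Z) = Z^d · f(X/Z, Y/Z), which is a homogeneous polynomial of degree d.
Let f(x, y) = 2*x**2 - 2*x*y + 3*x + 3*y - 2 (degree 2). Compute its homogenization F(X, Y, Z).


F(X, Y, Z) = 2*X**2 - 2*X*Y + 3*X*Z + 3*Y*Z - 2*Z**2

deg(f) = 2.
Substitute x = X/Z, y = Y/Z into f, then multiply by Z^2.
  monomial 2·x^2·y^0 ↦ 2·X^2·Y^0·Z^0.
  monomial -2·x^1·y^1 ↦ -2·X^1·Y^1·Z^0.
  monomial 3·x^1·y^0 ↦ 3·X^1·Y^0·Z^1.
  monomial 3·x^0·y^1 ↦ 3·X^0·Y^1·Z^1.
  monomial -2·x^0·y^0 ↦ -2·X^0·Y^0·Z^2.
Collecting: F(X, Y, Z) = 2*X**2 - 2*X*Y + 3*X*Z + 3*Y*Z - 2*Z**2.


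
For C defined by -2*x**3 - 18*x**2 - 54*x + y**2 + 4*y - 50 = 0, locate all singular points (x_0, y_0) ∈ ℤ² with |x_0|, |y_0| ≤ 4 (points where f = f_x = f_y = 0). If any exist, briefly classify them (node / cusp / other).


Singular points: {(-3, -2)}; classification: cusp.

Compute partial derivatives:
  f_x = -6*x**2 - 36*x - 54.
  f_y = 2*y + 4.
Scan x_0 ∈ {−4, ..., 4}. For each x_0, f_y(x_0, y) is a polynomial in y; find its integer roots y ∈ {−4, ..., 4}, then test f_x and f at those candidates.
  x = -4: f_y(-4, y) = 2*y + 4; vanishes at y ∈ {-2}. (-4, -2): f_x = -6 ≠ 0.
  x = -3: f_y(-3, y) = 2*y + 4; vanishes at y ∈ {-2}. (-3, -2): f_x = 0, f = 0 — SINGULAR.
  x = -2: f_y(-2, y) = 2*y + 4; vanishes at y ∈ {-2}. (-2, -2): f_x = -6 ≠ 0.
  x = -1: f_y(-1, y) = 2*y + 4; vanishes at y ∈ {-2}. (-1, -2): f_x = -24 ≠ 0.
  x = 0: f_y(0, y) = 2*y + 4; vanishes at y ∈ {-2}. (0, -2): f_x = -54 ≠ 0.
  x = 1: f_y(1, y) = 2*y + 4; vanishes at y ∈ {-2}. (1, -2): f_x = -96 ≠ 0.
  x = 2: f_y(2, y) = 2*y + 4; vanishes at y ∈ {-2}. (2, -2): f_x = -150 ≠ 0.
  x = 3: f_y(3, y) = 2*y + 4; vanishes at y ∈ {-2}. (3, -2): f_x = -216 ≠ 0.
  x = 4: f_y(4, y) = 2*y + 4; vanishes at y ∈ {-2}. (4, -2): f_x = -294 ≠ 0.
Only singular point on the grid: (-3, -2).
Classify: substitute x = -3 + u, y = -2 + v and expand: f = -2*u**3 + v**2.
No constant or linear terms (consistent with a singular point). Quadratic part: v**2. Cubic part: -2*u**3.
The quadratic part v**2 is a perfect square, so there is a single (double) tangent line v = 0, i.e. y = -2. Restricting the cubic part to that line (v = 0) leaves -2*u**3 ≠ 0, so f is not divisible by v and the branch is v² ≈ 2*u**3 to lowest order — this is a cusp.
Classification: cusp.


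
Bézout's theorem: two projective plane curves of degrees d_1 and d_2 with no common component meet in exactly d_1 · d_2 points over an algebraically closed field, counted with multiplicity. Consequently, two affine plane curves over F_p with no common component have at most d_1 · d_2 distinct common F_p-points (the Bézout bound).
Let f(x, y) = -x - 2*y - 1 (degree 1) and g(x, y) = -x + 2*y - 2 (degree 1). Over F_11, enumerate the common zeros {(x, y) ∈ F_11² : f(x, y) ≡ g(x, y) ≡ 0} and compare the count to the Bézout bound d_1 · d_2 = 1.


Common zeros: {(4, 3)}; count = 1; Bézout bound = 1.

deg(f) = 1, deg(g) = 1, so Bézout bound = 1.
Scan x ∈ F_11. For each x, list the y ∈ F_11 with f(x, y) ≡ 0 and those with g(x, y) ≡ 0 (mod 11); the common zeros in that column are the intersection.
  x = 0: f ≡ 0 at y ∈ {5}; g ≡ 0 at y ∈ {1}; common: ∅.
  x = 1: f ≡ 0 at y ∈ {10}; g ≡ 0 at y ∈ {7}; common: ∅.
  x = 2: f ≡ 0 at y ∈ {4}; g ≡ 0 at y ∈ {2}; common: ∅.
  x = 3: f ≡ 0 at y ∈ {9}; g ≡ 0 at y ∈ {8}; common: ∅.
  x = 4: f ≡ 0 at y ∈ {3}; g ≡ 0 at y ∈ {3}; common: {3}.
  x = 5: f ≡ 0 at y ∈ {8}; g ≡ 0 at y ∈ {9}; common: ∅.
  x = 6: f ≡ 0 at y ∈ {2}; g ≡ 0 at y ∈ {4}; common: ∅.
  x = 7: f ≡ 0 at y ∈ {7}; g ≡ 0 at y ∈ {10}; common: ∅.
  x = 8: f ≡ 0 at y ∈ {1}; g ≡ 0 at y ∈ {5}; common: ∅.
  x = 9: f ≡ 0 at y ∈ {6}; g ≡ 0 at y ∈ {0}; common: ∅.
  x = 10: f ≡ 0 at y ∈ {0}; g ≡ 0 at y ∈ {6}; common: ∅.
Collecting: common zeros = {(4, 3)}, so the count is 1.
Comparison with the Bézout bound: 1 ≤ 1 = deg(f)·deg(g), as expected for curves with no common component (the bound is attained).
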